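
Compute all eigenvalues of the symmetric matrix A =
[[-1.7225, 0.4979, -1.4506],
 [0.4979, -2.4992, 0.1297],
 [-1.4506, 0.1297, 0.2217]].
sigma(A) ≈ {-3, -2, 1}

A is real symmetric, so its spectrum consists of real eigenvalues. Expanding the characteristic polynomial of the displayed matrix gives
  det(λ I - A) = p(λ) = λ^3 + (4)λ^2 + (1)λ + (-6).
Solving p(λ) = 0 yields eigenvalues ≈ -3, -2, 1. (A is shown rounded to 4 decimals, so these recover the underlying integer eigenvalues to within that precision.)
Verification: the trace of A = -4 equals the sum of eigenvalues -4, and det(A) ≈ 6.0000 matches the eigenvalue product 6.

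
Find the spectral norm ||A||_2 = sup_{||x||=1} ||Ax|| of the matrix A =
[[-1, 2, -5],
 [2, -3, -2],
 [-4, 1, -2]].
||A||_2 ≈ 6.5122 (= sqrt(largest eigenvalue of A^T A))

||A||_2 = sigma_max(A) = sqrt(lambda_max(A^T A)). Form the symmetric matrix M = A^T A =
[[21, -12, 9],
 [-12, 14, -6],
 [9, -6, 33]].
Its characteristic polynomial (trace, sum of principal 2x2 minors, determinant of M give the coefficients) is
  p(λ) = det(λ I - M) = λ^3 - 68λ^2 + 1188λ - 4356.
No integer candidate from the rational root theorem (±divisors of 4356) is a root, so the roots are irrational. The cubic discriminant is Δ = 162478800 > 0, so there are three distinct real roots. p(4) = -628 and p(5) = 9 have opposite signs, so a root lies in (4, 5); Newton's method refines it to λ ≈ 4.9846. p(20) = 204 and p(21) = -135 have opposite signs, so a root lies in (20, 21); Newton's method refines it to λ ≈ 20.6063. p(42) = -324 and p(43) = 503 have opposite signs, so a root lies in (42, 43); Newton's method refines it to λ ≈ 42.4091. Check (Vieta): the three roots sum to 68, matching tr M = 68.
So the eigenvalues of A^T A are ≈ 4.9846, 20.6063, 42.4091 (all ≥ 0, as they must be for A^T A). The largest is λ_max ≈ 42.4091, hence ||A||_2 = sqrt(λ_max) ≈ 6.5122.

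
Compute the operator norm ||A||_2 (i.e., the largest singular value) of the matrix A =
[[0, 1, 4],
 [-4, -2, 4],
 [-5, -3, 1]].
||A||_2 ≈ 8.2347 (= sqrt(largest eigenvalue of A^T A))

||A||_2 = sigma_max(A) = sqrt(lambda_max(A^T A)). Form the symmetric matrix M = A^T A =
[[41, 23, -21],
 [23, 14, -7],
 [-21, -7, 33]].
Its characteristic polynomial (trace, sum of principal 2x2 minors, determinant of M give the coefficients) is
  p(λ) = det(λ I - M) = λ^3 - 88λ^2 + 1370λ - 64.
No integer candidate from the rational root theorem (±divisors of 64) is a root, so the roots are irrational. The cubic discriminant is Δ = 4213619296 > 0, so there are three distinct real roots. p(0) = -64 and p(1) = 1219 have opposite signs, so a root lies in (0, 1); Newton's method refines it to λ ≈ 0.0469. p(20) = 136 and p(21) = -841 have opposite signs, so a root lies in (20, 21); Newton's method refines it to λ ≈ 20.1426. p(67) = -2543 and p(68) = 616 have opposite signs, so a root lies in (67, 68); Newton's method refines it to λ ≈ 67.8106. Check (Vieta): the three roots sum to 88, matching tr M = 88.
So the eigenvalues of A^T A are ≈ 0.0469, 20.1426, 67.8106 (all ≥ 0, as they must be for A^T A). The largest is λ_max ≈ 67.8106, hence ||A||_2 = sqrt(λ_max) ≈ 8.2347.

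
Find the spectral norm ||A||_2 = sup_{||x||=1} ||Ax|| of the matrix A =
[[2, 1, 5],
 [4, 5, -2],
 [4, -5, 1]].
||A||_2 ≈ 7.4167 (= sqrt(largest eigenvalue of A^T A))

||A||_2 = sigma_max(A) = sqrt(lambda_max(A^T A)). Form the symmetric matrix M = A^T A =
[[36, 2, 6],
 [2, 51, -10],
 [6, -10, 30]].
Its characteristic polynomial (trace, sum of principal 2x2 minors, determinant of M give the coefficients) is
  p(λ) = det(λ I - M) = λ^3 - 117λ^2 + 4306λ - 49284.
No integer candidate from the rational root theorem (±divisors of 49284) is a root, so the roots are irrational. The cubic discriminant is Δ = 67894484 > 0, so there are three distinct real roots. p(22) = -532 and p(23) = 28 have opposite signs, so a root lies in (22, 23); Newton's method refines it to λ ≈ 22.9455. p(39) = 12 and p(40) = -244 have opposite signs, so a root lies in (39, 40); Newton's method refines it to λ ≈ 39.0467. p(55) = -4 and p(56) = 556 have opposite signs, so a root lies in (55, 56); Newton's method refines it to λ ≈ 55.0078. Check (Vieta): the three roots sum to 117, matching tr M = 117.
So the eigenvalues of A^T A are ≈ 22.9455, 39.0467, 55.0078 (all ≥ 0, as they must be for A^T A). The largest is λ_max ≈ 55.0078, hence ||A||_2 = sqrt(λ_max) ≈ 7.4167.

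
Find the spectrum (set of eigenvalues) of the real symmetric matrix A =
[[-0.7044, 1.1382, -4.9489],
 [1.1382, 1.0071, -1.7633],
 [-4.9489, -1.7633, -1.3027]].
sigma(A) ≈ {-6, 0, 5}

A is real symmetric, so its spectrum consists of real eigenvalues. Expanding the characteristic polynomial of the displayed matrix gives
  det(λ I - A) = p(λ) = λ^3 + (1)λ^2 + (-30)λ + (-0.0012).
Solving p(λ) = 0 yields eigenvalues ≈ -6, 0, 5. (A is shown rounded to 4 decimals, so these recover the underlying integer eigenvalues to within that precision.)
Verification: the trace of A = -1 equals the sum of eigenvalues -1, and det(A) ≈ 0.0012 matches the eigenvalue product 0.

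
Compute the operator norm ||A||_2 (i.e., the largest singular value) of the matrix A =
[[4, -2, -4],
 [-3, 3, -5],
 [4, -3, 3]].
||A||_2 ≈ 8.6869 (= sqrt(largest eigenvalue of A^T A))

||A||_2 = sigma_max(A) = sqrt(lambda_max(A^T A)). Form the symmetric matrix M = A^T A =
[[41, -29, 11],
 [-29, 22, -16],
 [11, -16, 50]].
Its characteristic polynomial (trace, sum of principal 2x2 minors, determinant of M give the coefficients) is
  p(λ) = det(λ I - M) = λ^3 - 113λ^2 + 2834λ - 100.
No integer candidate from the rational root theorem (±divisors of 100) is a root, so the roots are irrational. The cubic discriminant is Δ = 11508226548 > 0, so there are three distinct real roots. p(0) = -100 and p(1) = 2622 have opposite signs, so a root lies in (0, 1); Newton's method refines it to λ ≈ 0.0353. p(37) = 714 and p(38) = -708 have opposite signs, so a root lies in (37, 38); Newton's method refines it to λ ≈ 37.5022. p(75) = -1300 and p(76) = 1572 have opposite signs, so a root lies in (75, 76); Newton's method refines it to λ ≈ 75.4625. Check (Vieta): the three roots sum to 113, matching tr M = 113.
So the eigenvalues of A^T A are ≈ 0.0353, 37.5022, 75.4625 (all ≥ 0, as they must be for A^T A). The largest is λ_max ≈ 75.4625, hence ||A||_2 = sqrt(λ_max) ≈ 8.6869.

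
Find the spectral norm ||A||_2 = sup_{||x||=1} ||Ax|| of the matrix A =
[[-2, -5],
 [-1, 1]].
||A||_2 = sqrt((31 + sqrt(765))/2) ≈ 5.4157 (= sqrt(largest eigenvalue of A^T A))

||A||_2 = sigma_max(A) = sqrt(lambda_max(A^T A)). Form the symmetric matrix M = A^T A =
[[5, 9],
 [9, 26]].
Its characteristic polynomial (trace, determinant of M give the coefficients) is
  p(λ) = det(λ I - M) = λ^2 - 31λ + 49.
For λ^2 - 31λ + 49 the discriminant is 765. It is nonnegative but not a perfect square, so the roots are real and irrational: λ = (31 ± sqrt(765))/2 ≈ 29.3293, 1.6707.
So the eigenvalues of A^T A are ≈ 1.6707, 29.3293 (all ≥ 0, as they must be for A^T A). The largest is λ_max = (31 + sqrt(765))/2 ≈ 29.3293, hence ||A||_2 = sqrt(λ_max) = sqrt((31 + sqrt(765))/2) ≈ 5.4157.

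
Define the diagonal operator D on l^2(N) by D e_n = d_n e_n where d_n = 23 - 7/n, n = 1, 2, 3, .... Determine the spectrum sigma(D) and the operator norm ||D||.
sigma(D) = {23 - 7/n : n ≥ 1} ∪ {23}; ||D|| = 23

A bounded diagonal operator on l^2 with diagonal entries d_n has spectrum equal to the closure of {d_n : n ≥ 1}: every d_n is an eigenvalue (with eigenvector e_n), so {d_n} ⊂ sigma(D); the spectrum is closed, so its closure is too; and for lambda not in the closure, (D - lambda I) has bounded inverse (the diagonal entries 1/(d_n - lambda) are bounded). For our sequence d_n = 23 - 7/n, n = 1, 2, 3, ...:
  - {d_n} = {23 - 7/n : n ≥ 1}; the only limit point is 23
  - closure = {23 - 7/n : n ≥ 1} ∪ {23}
For the norm: a diagonal operator has ||D|| = sup_n |d_n|. Here d_n = 23 - 7/n increases monotonically from d_1 = 16 toward 23, with all terms in [16, 23); so sup_n |d_n| = 23 (the supremum is the limit, not attained). So ||D|| = 23.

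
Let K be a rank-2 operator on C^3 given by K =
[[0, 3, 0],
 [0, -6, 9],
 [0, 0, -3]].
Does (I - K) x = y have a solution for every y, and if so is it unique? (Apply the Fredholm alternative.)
(I - K) is invertible (det(I - K) = 28 ≠ 0), so for every y in C^3 the equation (I - K) x = y has a unique solution.

K has rank 2 and factors as K = U V^T = u1 v1^T + u2 v2^T with u1 = (-3, -3, 3), v1 = (0, 1, -2), u2 = (-2, 1, 1), v2 = (0, -3, 3) (multiplying out reproduces the displayed K). The nonzero eigenvalues of U V^T coincide with those of the 2 x 2 matrix G = V^T U = [[v1·u1, v1·u2], [v2·u1, v2·u2]] = [[-9, -1], [18, 0]], and by the Sylvester determinant identity det(I_3 - U V^T) = det(I_2 - V^T U) = det([[10, 1], [-18, 1]]) = (10)(1) - (1)(-18) = 28. (Direct check: I - K =
[[1, -3, 0],
 [0, 7, -9],
 [0, 0, 4]]
has determinant 28.) The finite-dimensional Fredholm alternative says: either (I - K) is invertible, or ker(I - K) ≠ {0} and then range(I - K) = ker((I - K)^*)^⊥, with dim ker(I - K) = dim ker((I - K)^*). Since det(I - K) ≠ 0, 1 is not an eigenvalue of K and ker(I - K) = {0}, so we are in the first case: for every y there is a unique x = (I - K)^(-1) y. (Explicitly, by the Woodbury identity, (I - U V^T)^(-1) = I + U (I_2 - G)^(-1) V^T.)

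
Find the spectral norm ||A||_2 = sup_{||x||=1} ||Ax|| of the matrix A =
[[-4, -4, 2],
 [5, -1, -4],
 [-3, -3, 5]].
||A||_2 ≈ 10.0376 (= sqrt(largest eigenvalue of A^T A))

||A||_2 = sigma_max(A) = sqrt(lambda_max(A^T A)). Form the symmetric matrix M = A^T A =
[[50, 20, -43],
 [20, 26, -19],
 [-43, -19, 45]].
Its characteristic polynomial (trace, sum of principal 2x2 minors, determinant of M give the coefficients) is
  p(λ) = det(λ I - M) = λ^3 - 121λ^2 + 2110λ - 7056.
No integer candidate from the rational root theorem (±divisors of 7056) is a root, so the roots are irrational. The cubic discriminant is Δ = 8689094244 > 0, so there are three distinct real roots. p(4) = -488 and p(5) = 594 have opposite signs, so a root lies in (4, 5); Newton's method refines it to λ ≈ 4.4267. p(15) = 744 and p(16) = -176 have opposite signs, so a root lies in (15, 16); Newton's method refines it to λ ≈ 15.8206. p(100) = -6056 and p(101) = 2034 have opposite signs, so a root lies in (100, 101); Newton's method refines it to λ ≈ 100.7527. Check (Vieta): the three roots sum to 121, matching tr M = 121.
So the eigenvalues of A^T A are ≈ 4.4267, 15.8206, 100.7527 (all ≥ 0, as they must be for A^T A). The largest is λ_max ≈ 100.7527, hence ||A||_2 = sqrt(λ_max) ≈ 10.0376.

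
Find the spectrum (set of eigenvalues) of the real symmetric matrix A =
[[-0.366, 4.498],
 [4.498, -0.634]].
sigma(A) ≈ {-5, 4}

A is real symmetric, so its spectrum consists of real eigenvalues. Expanding the characteristic polynomial of the displayed matrix gives
  det(λ I - A) = p(λ) = λ^2 + (1)λ + (-20).
Solving p(λ) = 0 yields eigenvalues ≈ -5, 4. (A is shown rounded to 4 decimals, so these recover the underlying integer eigenvalues to within that precision.)
Verification: the trace of A = -1 equals the sum of eigenvalues -1, and det(A) ≈ -20.0000 matches the eigenvalue product -20.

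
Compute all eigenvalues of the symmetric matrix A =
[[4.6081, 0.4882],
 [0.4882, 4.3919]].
sigma(A) ≈ {4, 5}

A is real symmetric, so its spectrum consists of real eigenvalues. Expanding the characteristic polynomial of the displayed matrix gives
  det(λ I - A) = p(λ) = λ^2 + (-9)λ + (20).
Solving p(λ) = 0 yields eigenvalues ≈ 4, 5. (A is shown rounded to 4 decimals, so these recover the underlying integer eigenvalues to within that precision.)
Verification: the trace of A = 9 equals the sum of eigenvalues 9, and det(A) ≈ 20.0000 matches the eigenvalue product 20.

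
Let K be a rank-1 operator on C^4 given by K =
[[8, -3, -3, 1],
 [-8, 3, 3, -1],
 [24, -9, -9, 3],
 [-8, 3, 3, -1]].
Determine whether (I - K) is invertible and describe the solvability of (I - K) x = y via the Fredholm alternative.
(I - K) is singular (det(I - K) = 0, i.e. 1 ∈ sigma(K)). (I - K) x = y is solvable iff y ⊥ ker((I - K)^*) = span{(8, -3, -3, 1)}, i.e. iff 8y_1 - 3y_2 - 3y_3 + y_4 = 0. When solvable, the solutions are x = y + c·(1, -1, 3, -1), c arbitrary (ker(I - K) = span{(1, -1, 3, -1)}, dimension 1).

K has rank 1, so it is an outer product K = u v^T: every row of K is a multiple of one row vector. Reading off the entries, u = (1, -1, 3, -1) and v = (8, -3, -3, 1) (row i of K equals u_i·v^T). A rank-one matrix u v^T satisfies K u = u (v·u) and kills the (3)-dimensional subspace v^⊥, so its characteristic polynomial is lambda^3 (lambda - v·u) with v·u = tr K = 1. Hence the eigenvalues of I - K are 1 (multiplicity 3) and 1 - (1) = 0, so det(I - K) = 0. (Direct check: I - K =
[[-7, 3, 3, -1],
 [8, -2, -3, 1],
 [-24, 9, 10, -3],
 [8, -3, -3, 2]]
has determinant 0.) So 1 is an eigenvalue of K and (I - K) is not invertible. The finite-dimensional Fredholm alternative says: either (I - K) is invertible, or ker(I - K) ≠ {0} and then range(I - K) = ker((I - K)^*)^⊥, with dim ker(I - K) = dim ker((I - K)^*). We are in the second case, so we need both kernels. Kernel of I - K: (I - K) u = u - u (v·u) = u - u = 0, so ker(I - K) = span{u} = span{(1, -1, 3, -1)} (it is exactly 1-dimensional because rank(I - K) = 3). Kernel of the adjoint: K is real, so (I - K)^* = I - K^T = I - v u^T, and (I - v u^T) v = v - v (u·v) = 0; hence ker((I - K)^*) = span{v} = span{(8, -3, -3, 1)}. Therefore (I - K) x = y is solvable iff <y, v> = 0, i.e. iff 8y_1 - 3y_2 - 3y_3 + y_4 = 0. When this holds, K y = u (v·y) = 0, so (I - K) y = y and x = y is a particular solution; the full solution set is the line x = y + c·u = y + c·(1, -1, 3, -1), c ∈ C.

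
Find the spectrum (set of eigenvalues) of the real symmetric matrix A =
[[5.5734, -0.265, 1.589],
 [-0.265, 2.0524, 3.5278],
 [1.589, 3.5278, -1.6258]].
sigma(A) ≈ {-4, 4, 6}

A is real symmetric, so its spectrum consists of real eigenvalues. Expanding the characteristic polynomial of the displayed matrix gives
  det(λ I - A) = p(λ) = λ^3 + (-6)λ^2 + (-16)λ + (96).
Solving p(λ) = 0 yields eigenvalues ≈ -4, 4, 6. (A is shown rounded to 4 decimals, so these recover the underlying integer eigenvalues to within that precision.)
Verification: the trace of A = 6 equals the sum of eigenvalues 6, and det(A) ≈ -95.9993 matches the eigenvalue product -96.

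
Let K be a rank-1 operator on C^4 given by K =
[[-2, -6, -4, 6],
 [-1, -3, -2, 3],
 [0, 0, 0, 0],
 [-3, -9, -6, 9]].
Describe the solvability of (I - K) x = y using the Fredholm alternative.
(I - K) is invertible (det(I - K) = -3 ≠ 0), so for every y in C^4 the equation (I - K) x = y has a unique solution.

K has rank 1, so it is an outer product K = u v^T: every row of K is a multiple of one row vector. Reading off the entries, u = (2, 1, 0, 3) and v = (-1, -3, -2, 3) (row i of K equals u_i·v^T). A rank-one matrix u v^T satisfies K u = u (v·u) and kills the (3)-dimensional subspace v^⊥, so its characteristic polynomial is lambda^3 (lambda - v·u) with v·u = tr K = 4. Hence the eigenvalues of I - K are 1 (multiplicity 3) and 1 - (4) = -3, so det(I - K) = -3. (Direct check: I - K =
[[3, 6, 4, -6],
 [1, 4, 2, -3],
 [0, 0, 1, 0],
 [3, 9, 6, -8]]
has determinant -3.) The finite-dimensional Fredholm alternative says: either (I - K) is invertible, or ker(I - K) ≠ {0} and then range(I - K) = ker((I - K)^*)^⊥, with dim ker(I - K) = dim ker((I - K)^*). Since det(I - K) ≠ 0, 1 is not an eigenvalue of K and ker(I - K) = {0}, so we are in the first case: for every y there is a unique x = (I - K)^(-1) y. Explicitly, by the Sherman–Morrison formula, (I - u v^T)^(-1) = I + u v^T/(1 - v·u), i.e. (I - K)^(-1) = I + K/(-3).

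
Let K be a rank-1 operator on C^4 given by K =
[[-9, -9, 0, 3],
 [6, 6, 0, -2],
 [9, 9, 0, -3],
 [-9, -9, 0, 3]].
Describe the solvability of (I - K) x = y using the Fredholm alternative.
(I - K) is invertible (det(I - K) = 1 ≠ 0), so for every y in C^4 the equation (I - K) x = y has a unique solution.

K has rank 1, so it is an outer product K = u v^T: every row of K is a multiple of one row vector. Reading off the entries, u = (-3, 2, 3, -3) and v = (3, 3, 0, -1) (row i of K equals u_i·v^T). A rank-one matrix u v^T satisfies K u = u (v·u) and kills the (3)-dimensional subspace v^⊥, so its characteristic polynomial is lambda^3 (lambda - v·u) with v·u = tr K = 0. Hence the eigenvalues of I - K are 1 (multiplicity 3) and 1 - (0) = 1, so det(I - K) = 1. (Direct check: I - K =
[[10, 9, 0, -3],
 [-6, -5, 0, 2],
 [-9, -9, 1, 3],
 [9, 9, 0, -2]]
has determinant 1.) The finite-dimensional Fredholm alternative says: either (I - K) is invertible, or ker(I - K) ≠ {0} and then range(I - K) = ker((I - K)^*)^⊥, with dim ker(I - K) = dim ker((I - K)^*). Since det(I - K) ≠ 0, 1 is not an eigenvalue of K and ker(I - K) = {0}, so we are in the first case: for every y there is a unique x = (I - K)^(-1) y. Explicitly, by the Sherman–Morrison formula, (I - u v^T)^(-1) = I + u v^T/(1 - v·u), i.e. (I - K)^(-1) = I + K.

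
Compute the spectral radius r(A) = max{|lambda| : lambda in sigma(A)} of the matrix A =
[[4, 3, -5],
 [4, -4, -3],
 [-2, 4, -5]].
r(A) ≈ 5.5306

The eigenvalues of A are the roots of its characteristic polynomial. With M = A (coefficients from the trace, the sum of principal 2x2 minors, and det A):
  p(λ) = det(λ I - M) = λ^3 + 5λ^2 - 26λ - 166.
No integer candidate from the rational root theorem (±divisors of 166) is a root, so the roots are irrational. The cubic discriminant is Δ = -185368 < 0, so there is one real root and a complex-conjugate pair. p(5) = -46 and p(6) = 74 have opposite signs, so a root lies in (5, 6); Newton's method refines it to λ ≈ 5.427. Dividing out (λ - (5.427)) leaves approximately λ^2 + 10.427λ + 30.5877. For λ^2 + 10.427λ + 30.5877 the discriminant is -13.6279. It is negative, so the remaining roots are the complex-conjugate pair λ ≈ -5.2135 ± 1.8458i. Their product equals the constant term, so |λ|^2 ≈ 30.5877 and |λ| ≈ 5.5306.
Thus the eigenvalues (to 4 decimals) are 5.427 (modulus 5.427); -5.2135 ± 1.8458i (modulus 5.5306). The spectral radius is the largest modulus: r(A) ≈ 5.5306. (Cross-check: r(A) ≤ ||A||_2 ≈ 8.8662; equality holds whenever A is normal, though it can also hold for some non-normal A.)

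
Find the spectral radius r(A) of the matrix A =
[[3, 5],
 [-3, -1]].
r(A) = sqrt(12) ≈ 3.4641

The eigenvalues of A are the roots of its characteristic polynomial. With M = A (coefficients from the trace and determinant):
  p(λ) = det(λ I - M) = λ^2 - 2λ + 12.
For λ^2 - 2λ + 12 the discriminant is -44. It is negative, so the roots are the complex-conjugate pair λ = 1 ± (sqrt(44)/2) i ≈ 1 ± 3.3166i. For a conjugate pair the product of the roots equals the constant term, so |λ|^2 = 12 and |λ| = sqrt(12) ≈ 3.4641.
Thus the eigenvalues (to 4 decimals) are 1 ± 3.3166i (modulus 3.4641). The spectral radius is the largest modulus: r(A) = sqrt(12) ≈ 3.4641. (Cross-check: r(A) ≤ ||A||_2 ≈ 6.3592; equality holds whenever A is normal, though it can also hold for some non-normal A.)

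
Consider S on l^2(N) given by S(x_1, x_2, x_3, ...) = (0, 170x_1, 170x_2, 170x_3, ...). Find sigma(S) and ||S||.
sigma(S) = closed disk {z in C : |z| ≤ 170}; ||S|| = 170

Note S = 170·U where U is the unit right shift (U x)_k = x_{k-1} (with x_0 := 0); so ||S|| = 170||U|| and sigma(S) = 170·sigma(U). ||S x||^2 = sum_{k≥1} |170x_k|^2 = 28900||x||^2, so ||S|| = 170 and sigma(S) ⊂ {|z| ≤ 170}. For any |lambda| < 170, the equation (S - lambda I) x = 0 forces x_1 = 0, then 170x_k = lambda x_{k+1} ⇒ x = 0, so S has no eigenvalues. But (S - lambda I) is not surjective for |lambda| < 170: solving (S - lambda I) x = e_1 would require x_n proportional to (lambda/170)^(-n), which is not in l^2. So every |lambda| < 170 lies in the residual spectrum. The boundary |lambda| = 170 is in the approximate point spectrum (the spectrum is closed). Hence sigma(S) is the closed disk of radius 170.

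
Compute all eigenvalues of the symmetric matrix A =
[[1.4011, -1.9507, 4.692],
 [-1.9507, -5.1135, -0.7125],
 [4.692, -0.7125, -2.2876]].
sigma(A) ≈ {-6, -5, 5}

A is real symmetric, so its spectrum consists of real eigenvalues. Expanding the characteristic polynomial of the displayed matrix gives
  det(λ I - A) = p(λ) = λ^3 + (6)λ^2 + (-25)λ + (-149.9987).
Solving p(λ) = 0 yields eigenvalues ≈ -6, -5, 5. (A is shown rounded to 4 decimals, so these recover the underlying integer eigenvalues to within that precision.)
Verification: the trace of A = -6 equals the sum of eigenvalues -6, and det(A) ≈ 149.9987 matches the eigenvalue product 150.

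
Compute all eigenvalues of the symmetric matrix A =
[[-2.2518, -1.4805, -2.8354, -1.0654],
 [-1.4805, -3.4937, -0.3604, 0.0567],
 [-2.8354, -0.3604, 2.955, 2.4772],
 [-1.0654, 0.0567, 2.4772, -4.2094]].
sigma(A) ≈ {-5, -2, 5} (-5 with multiplicity 2)

A is real symmetric, so its spectrum consists of real eigenvalues. Expanding the characteristic polynomial of the displayed matrix gives
  det(λ I - A) = p(λ) = λ^4 + (7)λ^3 + (-15)λ^2 + (-175.0011)λ + (-250.0034).
Solving p(λ) = 0 yields eigenvalues ≈ -5, -5, -2, 5. (A is shown rounded to 4 decimals, so these recover the underlying integer eigenvalues to within that precision.)
Verification: the trace of A = -7 equals the sum of eigenvalues -7, and det(A) ≈ -250.0034 matches the eigenvalue product -250.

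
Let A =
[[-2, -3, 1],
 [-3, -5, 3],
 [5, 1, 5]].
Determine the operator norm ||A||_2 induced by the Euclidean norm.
||A||_2 ≈ 7.9133 (= sqrt(largest eigenvalue of A^T A))

||A||_2 = sigma_max(A) = sqrt(lambda_max(A^T A)). Form the symmetric matrix M = A^T A =
[[38, 26, 14],
 [26, 35, -13],
 [14, -13, 35]].
Its characteristic polynomial (trace, sum of principal 2x2 minors, determinant of M give the coefficients) is
  p(λ) = det(λ I - M) = λ^3 - 108λ^2 + 2844λ - 144.
No integer candidate from the rational root theorem (±divisors of 144) is a root, so the roots are irrational. The cubic discriminant is Δ = 2399424768 > 0, so there are three distinct real roots. p(0) = -144 and p(1) = 2593 have opposite signs, so a root lies in (0, 1); Newton's method refines it to λ ≈ 0.0507. p(45) = 261 and p(46) = -512 have opposite signs, so a root lies in (45, 46); Newton's method refines it to λ ≈ 45.3295. p(62) = -640 and p(63) = 423 have opposite signs, so a root lies in (62, 63); Newton's method refines it to λ ≈ 62.6197. Check (Vieta): the three roots sum to 108, matching tr M = 108.
So the eigenvalues of A^T A are ≈ 0.0507, 45.3295, 62.6197 (all ≥ 0, as they must be for A^T A). The largest is λ_max ≈ 62.6197, hence ||A||_2 = sqrt(λ_max) ≈ 7.9133.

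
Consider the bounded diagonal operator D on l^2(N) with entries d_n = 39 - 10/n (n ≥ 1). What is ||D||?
||D|| = 39

For a diagonal operator on l^2 with entries d_n, ||D|| = sup_n |d_n|. Here d_1 = 29, d_2 = 34, ..., and d_n = 39 - 10/n increases monotonically toward 39. All terms lie in [29, 39), so |d_n| = d_n and the supremum is the limit 39, which is not attained by any individual d_n. Hence ||D|| = 39.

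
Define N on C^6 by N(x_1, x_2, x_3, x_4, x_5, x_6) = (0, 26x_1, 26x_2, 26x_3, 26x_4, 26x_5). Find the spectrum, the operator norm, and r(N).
sigma(N) = {0}; ||N|| = 26; r(N) = 0. (N is nilpotent with N^6 = 0.)

On C^6, N is a strictly lower-triangular matrix with 26 on the subdiagonal and zeros elsewhere, so its characteristic polynomial is lambda^6 and every eigenvalue is 0: sigma(N) = {0}. For the operator norm, N e_i = 26e_{i+1} for i = 1, ..., 5 and N e_6 = 0, so the singular values of N are 26 (with multiplicity 5) and 0; hence ||N|| = 26. The spectral radius r(N) = max|lambda| = 0. Note ||N|| > r(N) — characteristic of non-normal nilpotent operators. Indeed N^6 = 0.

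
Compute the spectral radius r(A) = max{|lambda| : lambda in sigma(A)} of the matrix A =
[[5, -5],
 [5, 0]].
r(A) = 5

The eigenvalues of A are the roots of its characteristic polynomial. With M = A (coefficients from the trace and determinant):
  p(λ) = det(λ I - M) = λ^2 - 5λ + 25.
For λ^2 - 5λ + 25 the discriminant is -75. It is negative, so the roots are the complex-conjugate pair λ = 5/2 ± (sqrt(75)/2) i ≈ 2.5 ± 4.3301i. For a conjugate pair the product of the roots equals the constant term, so |λ|^2 = 25 and |λ| = sqrt(25) = 5.
Thus the eigenvalues (to 4 decimals) are 2.5 ± 4.3301i (modulus 5). The spectral radius is the largest modulus: r(A) = 5. (Cross-check: r(A) ≤ ||A||_2 ≈ 8.0902; equality holds whenever A is normal, though it can also hold for some non-normal A.)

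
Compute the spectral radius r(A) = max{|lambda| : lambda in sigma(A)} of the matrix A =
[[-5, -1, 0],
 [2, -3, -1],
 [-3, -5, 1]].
r(A) ≈ 4.5518

The eigenvalues of A are the roots of its characteristic polynomial. With M = A (coefficients from the trace, the sum of principal 2x2 minors, and det A):
  p(λ) = det(λ I - M) = λ^3 + 7λ^2 + 4λ - 39.
No integer candidate from the rational root theorem (±divisors of 39) is a root, so the roots are irrational. The cubic discriminant is Δ = -6687 < 0, so there is one real root and a complex-conjugate pair. p(1) = -27 and p(2) = 5 have opposite signs, so a root lies in (1, 2); Newton's method refines it to λ ≈ 1.8823. Dividing out (λ - (1.8823)) leaves approximately λ^2 + 8.8823λ + 20.7192. For λ^2 + 8.8823λ + 20.7192 the discriminant is -3.9816. It is negative, so the remaining roots are the complex-conjugate pair λ ≈ -4.4412 ± 0.9977i. Their product equals the constant term, so |λ|^2 ≈ 20.7192 and |λ| ≈ 4.5518.
Thus the eigenvalues (to 4 decimals) are 1.8823 (modulus 1.8823); -4.4412 ± 0.9977i (modulus 4.5518). The spectral radius is the largest modulus: r(A) ≈ 4.5518. (Cross-check: r(A) ≤ ||A||_2 ≈ 7.1486; equality holds whenever A is normal, though it can also hold for some non-normal A.)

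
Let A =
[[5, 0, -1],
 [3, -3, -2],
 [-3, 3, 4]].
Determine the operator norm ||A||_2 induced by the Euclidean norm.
||A||_2 ≈ 8.3405 (= sqrt(largest eigenvalue of A^T A))

||A||_2 = sigma_max(A) = sqrt(lambda_max(A^T A)). Form the symmetric matrix M = A^T A =
[[43, -18, -23],
 [-18, 18, 18],
 [-23, 18, 21]].
Its characteristic polynomial (trace, sum of principal 2x2 minors, determinant of M give the coefficients) is
  p(λ) = det(λ I - M) = λ^3 - 82λ^2 + 878λ - 900.
No integer candidate from the rational root theorem (±divisors of 900) is a root, so the roots are irrational. The cubic discriminant is Δ = 1635619808 > 0, so there are three distinct real roots. p(1) = -103 and p(2) = 536 have opposite signs, so a root lies in (1, 2); Newton's method refines it to λ ≈ 1.146. p(11) = 167 and p(12) = -444 have opposite signs, so a root lies in (11, 12); Newton's method refines it to λ ≈ 11.2894. p(69) = -2211 and p(70) = 1760 have opposite signs, so a root lies in (69, 70); Newton's method refines it to λ ≈ 69.5646. Check (Vieta): the three roots sum to 82, matching tr M = 82.
So the eigenvalues of A^T A are ≈ 1.146, 11.2894, 69.5646 (all ≥ 0, as they must be for A^T A). The largest is λ_max ≈ 69.5646, hence ||A||_2 = sqrt(λ_max) ≈ 8.3405.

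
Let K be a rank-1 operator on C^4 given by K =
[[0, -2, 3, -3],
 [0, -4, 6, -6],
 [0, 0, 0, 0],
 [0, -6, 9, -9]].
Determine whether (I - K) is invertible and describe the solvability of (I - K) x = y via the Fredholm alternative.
(I - K) is invertible (det(I - K) = 14 ≠ 0), so for every y in C^4 the equation (I - K) x = y has a unique solution.

K has rank 1, so it is an outer product K = u v^T: every row of K is a multiple of one row vector. Reading off the entries, u = (1, 2, 0, 3) and v = (0, -2, 3, -3) (row i of K equals u_i·v^T). A rank-one matrix u v^T satisfies K u = u (v·u) and kills the (3)-dimensional subspace v^⊥, so its characteristic polynomial is lambda^3 (lambda - v·u) with v·u = tr K = -13. Hence the eigenvalues of I - K are 1 (multiplicity 3) and 1 - (-13) = 14, so det(I - K) = 14. (Direct check: I - K =
[[1, 2, -3, 3],
 [0, 5, -6, 6],
 [0, 0, 1, 0],
 [0, 6, -9, 10]]
has determinant 14.) The finite-dimensional Fredholm alternative says: either (I - K) is invertible, or ker(I - K) ≠ {0} and then range(I - K) = ker((I - K)^*)^⊥, with dim ker(I - K) = dim ker((I - K)^*). Since det(I - K) ≠ 0, 1 is not an eigenvalue of K and ker(I - K) = {0}, so we are in the first case: for every y there is a unique x = (I - K)^(-1) y. Explicitly, by the Sherman–Morrison formula, (I - u v^T)^(-1) = I + u v^T/(1 - v·u), i.e. (I - K)^(-1) = I + K/(14).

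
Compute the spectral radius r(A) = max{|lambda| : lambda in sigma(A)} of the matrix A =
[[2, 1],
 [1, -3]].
r(A) = (1 + sqrt(29))/2 ≈ 3.1926

The eigenvalues of A are the roots of its characteristic polynomial. With M = A (coefficients from the trace and determinant):
  p(λ) = det(λ I - M) = λ^2 + λ - 7.
For λ^2 + λ - 7 the discriminant is 29. It is nonnegative but not a perfect square, so the roots are real and irrational: λ = (-1 ± sqrt(29))/2 ≈ 2.1926, -3.1926.
Thus the eigenvalues (to 4 decimals) are 2.1926 (modulus 2.1926); -3.1926 (modulus 3.1926). The spectral radius is the largest modulus: r(A) = (1 + sqrt(29))/2 ≈ 3.1926. (Cross-check: r(A) ≤ ||A||_2 ≈ 3.1926; equality holds whenever A is normal, though it can also hold for some non-normal A.)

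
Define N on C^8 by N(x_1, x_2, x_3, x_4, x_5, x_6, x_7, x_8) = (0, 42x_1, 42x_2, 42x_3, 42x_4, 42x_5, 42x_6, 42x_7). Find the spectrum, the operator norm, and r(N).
sigma(N) = {0}; ||N|| = 42; r(N) = 0. (N is nilpotent with N^8 = 0.)

On C^8, N is a strictly lower-triangular matrix with 42 on the subdiagonal and zeros elsewhere, so its characteristic polynomial is lambda^8 and every eigenvalue is 0: sigma(N) = {0}. For the operator norm, N e_i = 42e_{i+1} for i = 1, ..., 7 and N e_8 = 0, so the singular values of N are 42 (with multiplicity 7) and 0; hence ||N|| = 42. The spectral radius r(N) = max|lambda| = 0. Note ||N|| > r(N) — characteristic of non-normal nilpotent operators. Indeed N^8 = 0.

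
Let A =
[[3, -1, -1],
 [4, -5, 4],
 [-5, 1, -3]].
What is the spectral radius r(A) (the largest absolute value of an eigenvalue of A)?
r(A) ≈ 5.4942

The eigenvalues of A are the roots of its characteristic polynomial. With M = A (coefficients from the trace, the sum of principal 2x2 minors, and det A):
  p(λ) = det(λ I - M) = λ^3 + 5λ^2 - 14λ - 62.
No integer candidate from the rational root theorem (±divisors of 62) is a root, so the roots are irrational. The cubic discriminant is Δ = 21208 > 0, so there are three distinct real roots. p(-6) = -14 and p(-5) = 8 have opposite signs, so a root lies in (-6, -5); Newton's method refines it to λ ≈ -5.4942. p(-4) = 10 and p(-3) = -2 have opposite signs, so a root lies in (-4, -3); Newton's method refines it to λ ≈ -3.1212. p(3) = -32 and p(4) = 26 have opposite signs, so a root lies in (3, 4); Newton's method refines it to λ ≈ 3.6154. Check (Vieta): the three roots sum to -5, matching tr M = -5.
Thus the eigenvalues (to 4 decimals) are -5.4942 (modulus 5.4942); -3.1212 (modulus 3.1212); 3.6154 (modulus 3.6154). The spectral radius is the largest modulus: r(A) ≈ 5.4942. (Cross-check: r(A) ≤ ||A||_2 ≈ 9.4264; equality holds whenever A is normal, though it can also hold for some non-normal A.)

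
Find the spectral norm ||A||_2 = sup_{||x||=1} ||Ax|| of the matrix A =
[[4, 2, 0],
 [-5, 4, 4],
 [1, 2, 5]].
||A||_2 ≈ 8.4281 (= sqrt(largest eigenvalue of A^T A))

||A||_2 = sigma_max(A) = sqrt(lambda_max(A^T A)). Form the symmetric matrix M = A^T A =
[[42, -10, -15],
 [-10, 24, 26],
 [-15, 26, 41]].
Its characteristic polynomial (trace, sum of principal 2x2 minors, determinant of M give the coefficients) is
  p(λ) = det(λ I - M) = λ^3 - 107λ^2 + 2713λ - 11236.
No integer candidate from the rational root theorem (±divisors of 11236) is a root, so the roots are irrational. The cubic discriminant is Δ = 4637894077 > 0, so there are three distinct real roots. p(5) = -221 and p(6) = 1406 have opposite signs, so a root lies in (5, 6); Newton's method refines it to λ ≈ 5.1295. p(30) = 854 and p(31) = -169 have opposite signs, so a root lies in (30, 31); Newton's method refines it to λ ≈ 30.8368. p(71) = -89 and p(72) = 2660 have opposite signs, so a root lies in (71, 72); Newton's method refines it to λ ≈ 71.0336. Check (Vieta): the three roots sum to 107, matching tr M = 107.
So the eigenvalues of A^T A are ≈ 5.1295, 30.8368, 71.0336 (all ≥ 0, as they must be for A^T A). The largest is λ_max ≈ 71.0336, hence ||A||_2 = sqrt(λ_max) ≈ 8.4281.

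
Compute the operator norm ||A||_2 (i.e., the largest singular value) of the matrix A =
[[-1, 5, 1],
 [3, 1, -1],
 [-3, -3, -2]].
||A||_2 ≈ 6.3694 (= sqrt(largest eigenvalue of A^T A))

||A||_2 = sigma_max(A) = sqrt(lambda_max(A^T A)). Form the symmetric matrix M = A^T A =
[[19, 7, 2],
 [7, 35, 10],
 [2, 10, 6]].
Its characteristic polynomial (trace, sum of principal 2x2 minors, determinant of M give the coefficients) is
  p(λ) = det(λ I - M) = λ^3 - 60λ^2 + 836λ - 1936.
No integer candidate from the rational root theorem (±divisors of 1936) is a root, so the roots are irrational. The cubic discriminant is Δ = 152990464 > 0, so there are three distinct real roots. p(2) = -496 and p(3) = 59 have opposite signs, so a root lies in (2, 3); Newton's method refines it to λ ≈ 2.8841. p(16) = 176 and p(17) = -151 have opposite signs, so a root lies in (16, 17); Newton's method refines it to λ ≈ 16.5462. p(40) = -496 and p(41) = 401 have opposite signs, so a root lies in (40, 41); Newton's method refines it to λ ≈ 40.5698. Check (Vieta): the three roots sum to 60, matching tr M = 60.
So the eigenvalues of A^T A are ≈ 2.8841, 16.5462, 40.5698 (all ≥ 0, as they must be for A^T A). The largest is λ_max ≈ 40.5698, hence ||A||_2 = sqrt(λ_max) ≈ 6.3694.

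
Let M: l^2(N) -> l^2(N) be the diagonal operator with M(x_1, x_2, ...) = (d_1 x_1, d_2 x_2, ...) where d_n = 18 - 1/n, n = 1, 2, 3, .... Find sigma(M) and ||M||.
sigma(M) = {18 - 1/n : n ≥ 1} ∪ {18}; ||M|| = 18

A bounded diagonal operator on l^2 with diagonal entries d_n has spectrum equal to the closure of {d_n : n ≥ 1}: every d_n is an eigenvalue (with eigenvector e_n), so {d_n} ⊂ sigma(M); the spectrum is closed, so its closure is too; and for lambda not in the closure, (M - lambda I) has bounded inverse (the diagonal entries 1/(d_n - lambda) are bounded). For our sequence d_n = 18 - 1/n, n = 1, 2, 3, ...:
  - {d_n} = {18 - 1/n : n ≥ 1}; the only limit point is 18
  - closure = {18 - 1/n : n ≥ 1} ∪ {18}
For the norm: a diagonal operator has ||M|| = sup_n |d_n|. Here d_n = 18 - 1/n increases monotonically from d_1 = 17 toward 18, with all terms in [17, 18); so sup_n |d_n| = 18 (the supremum is the limit, not attained). So ||M|| = 18.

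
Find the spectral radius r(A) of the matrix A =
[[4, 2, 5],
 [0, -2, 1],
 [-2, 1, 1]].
r(A) ≈ 3.9289

The eigenvalues of A are the roots of its characteristic polynomial. With M = A (coefficients from the trace, the sum of principal 2x2 minors, and det A):
  p(λ) = det(λ I - M) = λ^3 - 3λ^2 + 3λ + 36.
No integer candidate from the rational root theorem (±divisors of 36) is a root, so the roots are irrational. The cubic discriminant is Δ = -36963 < 0, so there is one real root and a complex-conjugate pair. p(-3) = -27 and p(-2) = 10 have opposite signs, so a root lies in (-3, -2); Newton's method refines it to λ ≈ -2.3322. Dividing out (λ - (-2.3322)) leaves approximately λ^2 - 5.3322λ + 15.4359. For λ^2 - 5.3322λ + 15.4359 the discriminant is -33.3111. It is negative, so the remaining roots are the complex-conjugate pair λ ≈ 2.6661 ± 2.8858i. Their product equals the constant term, so |λ|^2 ≈ 15.4359 and |λ| ≈ 3.9289.
Thus the eigenvalues (to 4 decimals) are -2.3322 (modulus 2.3322); 2.6661 ± 2.8858i (modulus 3.9289). The spectral radius is the largest modulus: r(A) ≈ 3.9289. (Cross-check: r(A) ≤ ||A||_2 ≈ 6.7121; equality holds whenever A is normal, though it can also hold for some non-normal A.)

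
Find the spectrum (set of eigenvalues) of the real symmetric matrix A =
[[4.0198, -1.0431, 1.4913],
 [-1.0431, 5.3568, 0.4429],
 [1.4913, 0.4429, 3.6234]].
sigma(A) ≈ {2, 5, 6}

A is real symmetric, so its spectrum consists of real eigenvalues. Expanding the characteristic polynomial of the displayed matrix gives
  det(λ I - A) = p(λ) = λ^3 + (-13)λ^2 + (52)λ + (-60.0013).
Solving p(λ) = 0 yields eigenvalues ≈ 2, 5, 6. (A is shown rounded to 4 decimals, so these recover the underlying integer eigenvalues to within that precision.)
Verification: the trace of A = 13 equals the sum of eigenvalues 13, and det(A) ≈ 60.0013 matches the eigenvalue product 60.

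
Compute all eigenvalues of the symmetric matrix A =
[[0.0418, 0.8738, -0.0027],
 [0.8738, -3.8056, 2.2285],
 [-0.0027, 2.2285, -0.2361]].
sigma(A) ≈ {-5, 0, 1}

A is real symmetric, so its spectrum consists of real eigenvalues. Expanding the characteristic polynomial of the displayed matrix gives
  det(λ I - A) = p(λ) = λ^3 + (4)λ^2 + (-5)λ + (0).
Solving p(λ) = 0 yields eigenvalues ≈ -5, 0, 1. (A is shown rounded to 4 decimals, so these recover the underlying integer eigenvalues to within that precision.)
Verification: the trace of A = -4 equals the sum of eigenvalues -4, and det(A) ≈ -0.0002 matches the eigenvalue product 0.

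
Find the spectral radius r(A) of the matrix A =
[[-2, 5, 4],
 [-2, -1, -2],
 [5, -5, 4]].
r(A) ≈ 6.9411

The eigenvalues of A are the roots of its characteristic polynomial. With M = A (coefficients from the trace, the sum of principal 2x2 minors, and det A):
  p(λ) = det(λ I - M) = λ^3 - λ^2 - 30λ - 78.
No integer candidate from the rational root theorem (±divisors of 78) is a root, so the roots are irrational. The cubic discriminant is Δ = -97800 < 0, so there is one real root and a complex-conjugate pair. p(6) = -78 and p(7) = 6 have opposite signs, so a root lies in (6, 7); Newton's method refines it to λ ≈ 6.9411. Dividing out (λ - (6.9411)) leaves approximately λ^2 + 5.9411λ + 11.2375. For λ^2 + 5.9411λ + 11.2375 the discriminant is -9.6534. It is negative, so the remaining roots are the complex-conjugate pair λ ≈ -2.9705 ± 1.5535i. Their product equals the constant term, so |λ|^2 ≈ 11.2375 and |λ| ≈ 3.3522.
Thus the eigenvalues (to 4 decimals) are 6.9411 (modulus 6.9411); -2.9705 ± 1.5535i (modulus 3.3522). The spectral radius is the largest modulus: r(A) ≈ 6.9411. (Cross-check: r(A) ≤ ||A||_2 ≈ 8.8256; equality holds whenever A is normal, though it can also hold for some non-normal A.)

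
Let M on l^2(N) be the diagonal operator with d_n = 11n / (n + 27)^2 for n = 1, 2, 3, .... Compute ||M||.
||M|| = 11/108 (attained at n = 27)

For M diagonal, ||M|| = sup_n |d_n|. Treat f(x) = 11x / (x + 27)^2 for real x > 0. By the quotient rule, f'(x) = 11(27 - x)/(x + 27)^3, which is positive for x < 27 and negative for x > 27. So f has a unique maximum at x = 27, and since 27 is a positive integer, the supremum over n ≥ 1 is attained at n = 27: d_27 = 11·27/(27 + 27)^2 = 11·27/2916 = 11/108. Hence ||M|| = 11/108.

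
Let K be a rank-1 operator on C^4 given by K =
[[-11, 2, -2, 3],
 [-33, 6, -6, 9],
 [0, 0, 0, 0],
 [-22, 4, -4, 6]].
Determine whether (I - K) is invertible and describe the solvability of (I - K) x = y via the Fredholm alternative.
(I - K) is singular (det(I - K) = 0, i.e. 1 ∈ sigma(K)). (I - K) x = y is solvable iff y ⊥ ker((I - K)^*) = span{(-11, 2, -2, 3)}, i.e. iff -11y_1 + 2y_2 - 2y_3 + 3y_4 = 0. When solvable, the solutions are x = y + c·(1, 3, 0, 2), c arbitrary (ker(I - K) = span{(1, 3, 0, 2)}, dimension 1).

K has rank 1, so it is an outer product K = u v^T: every row of K is a multiple of one row vector. Reading off the entries, u = (1, 3, 0, 2) and v = (-11, 2, -2, 3) (row i of K equals u_i·v^T). A rank-one matrix u v^T satisfies K u = u (v·u) and kills the (3)-dimensional subspace v^⊥, so its characteristic polynomial is lambda^3 (lambda - v·u) with v·u = tr K = 1. Hence the eigenvalues of I - K are 1 (multiplicity 3) and 1 - (1) = 0, so det(I - K) = 0. (Direct check: I - K =
[[12, -2, 2, -3],
 [33, -5, 6, -9],
 [0, 0, 1, 0],
 [22, -4, 4, -5]]
has determinant 0.) So 1 is an eigenvalue of K and (I - K) is not invertible. The finite-dimensional Fredholm alternative says: either (I - K) is invertible, or ker(I - K) ≠ {0} and then range(I - K) = ker((I - K)^*)^⊥, with dim ker(I - K) = dim ker((I - K)^*). We are in the second case, so we need both kernels. Kernel of I - K: (I - K) u = u - u (v·u) = u - u = 0, so ker(I - K) = span{u} = span{(1, 3, 0, 2)} (it is exactly 1-dimensional because rank(I - K) = 3). Kernel of the adjoint: K is real, so (I - K)^* = I - K^T = I - v u^T, and (I - v u^T) v = v - v (u·v) = 0; hence ker((I - K)^*) = span{v} = span{(-11, 2, -2, 3)}. Therefore (I - K) x = y is solvable iff <y, v> = 0, i.e. iff -11y_1 + 2y_2 - 2y_3 + 3y_4 = 0. When this holds, K y = u (v·y) = 0, so (I - K) y = y and x = y is a particular solution; the full solution set is the line x = y + c·u = y + c·(1, 3, 0, 2), c ∈ C.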